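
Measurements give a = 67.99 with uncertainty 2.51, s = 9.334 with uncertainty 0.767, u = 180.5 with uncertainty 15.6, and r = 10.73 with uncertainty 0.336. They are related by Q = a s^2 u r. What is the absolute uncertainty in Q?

2.2e+06

For a monomial Q ∝ a, s^2, u, r, fractional errors add in quadrature:
  (1·δa/a)² = (1×0.0369)² = 0.00136;  (2·δs/s)² = (2×0.0822)² = 0.0270;  (1·δu/u)² = (1×0.0864)² = 0.00747;  (1·δr/r)² = (1×0.0313)² = 0.000981
δQ/Q = √(0.0368) = 0.192
Q = 1.147e+07, so δQ = 0.192 × 1.147e+07 = 2.2e+06.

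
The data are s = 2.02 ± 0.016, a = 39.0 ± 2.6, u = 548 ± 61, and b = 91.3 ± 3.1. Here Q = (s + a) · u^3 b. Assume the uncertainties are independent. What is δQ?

2.11e+11

Let w = s + a = 41.0. δw = √(δs² + δa²) = √(0.000256 + 6.76) = 2.60, so δw/w = 0.0634.
Q is then a monomial in w, u, b:
δQ/Q = √((δw/w)² + (3·δu/u)² + (1·δb/b)²) = √(0.00402 + 0.112 + 0.00115) = 0.342
Q = 6.16e+11, so δQ = 0.342 × 6.16e+11 = 2.11e+11.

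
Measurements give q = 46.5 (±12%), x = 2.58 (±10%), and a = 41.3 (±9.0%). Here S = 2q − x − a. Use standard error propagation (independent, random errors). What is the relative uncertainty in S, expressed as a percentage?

24.0%

S is a linear combination, so absolute uncertainties add in quadrature:
  (2·δq)² = 125;  (δx)² = 0.0666;  (δa)² = 13.8
δS = √(138) = 11.8
S = 49.1, so δS/S = 11.8/49.1 = 0.240.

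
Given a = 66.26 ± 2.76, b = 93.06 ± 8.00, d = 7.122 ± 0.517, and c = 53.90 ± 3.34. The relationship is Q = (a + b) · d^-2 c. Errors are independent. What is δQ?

28.2

Let u = a + b = 159.3. δu = √(δa² + δb²) = √(7.62 + 64.0) = 8.46, so δu/u = 0.0531.
Q is then a monomial in u, d, c:
δQ/Q = √((δu/u)² + (-2·δd/d)² + (1·δc/c)²) = √(0.00282 + 0.0211 + 0.00384) = 0.167
Q = 169.3, so δQ = 0.167 × 169.3 = 28.2.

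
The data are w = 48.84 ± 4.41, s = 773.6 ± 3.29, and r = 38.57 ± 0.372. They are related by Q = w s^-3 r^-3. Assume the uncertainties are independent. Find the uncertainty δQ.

1.76e-13

Since Q is a product/quotient, work with relative uncertainties:
  (1·δw/w)² = (1×0.0903)² = 0.00815;  (-3·δs/s)² = (-3×0.00425)² = 0.000163;  (-3·δr/r)² = (-3×0.00964)² = 0.000837
δQ/Q = √(0.00915) = 0.0957
Q = 1.839e-12, so δQ = 0.0957 × 1.839e-12 = 1.76e-13.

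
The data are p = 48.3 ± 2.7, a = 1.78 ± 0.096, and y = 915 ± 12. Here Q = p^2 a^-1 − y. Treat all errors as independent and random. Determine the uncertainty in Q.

163

Let w = p^2·a^-1 = 1310. δw/w = √((2·δp/p)² + (-1·δa/a)²) = √(0.0125 + 0.00291) = 0.124, so δw = 163.
Q = w − y: δQ = √(δw² + δy²) = √(26500 + 144) = 163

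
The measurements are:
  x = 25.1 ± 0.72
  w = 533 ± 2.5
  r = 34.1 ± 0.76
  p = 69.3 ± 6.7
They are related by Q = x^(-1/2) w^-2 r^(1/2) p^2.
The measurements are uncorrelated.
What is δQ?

Relative error in a monomial: (δQ/Q)² = Σ (nᵢ · δxᵢ/xᵢ)².
  (−½·δx/x)² = (-0.5×0.0287)² = 0.000206;  (-2·δw/w)² = (-2×0.00469)² = 8.8e-05;  (½·δr/r)² = (0.5×0.0223)² = 0.000124;  (2·δp/p)² = (2×0.0967)² = 0.0374
δQ/Q = √(0.0378) = 0.194
Q = 0.0197, so δQ = 0.194 × 0.0197 = 0.00383.

0.00383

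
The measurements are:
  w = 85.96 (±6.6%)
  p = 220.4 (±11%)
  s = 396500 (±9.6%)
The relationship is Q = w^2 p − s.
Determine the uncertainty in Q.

Let h = w^2·p = 1.629e+06. δh/h = √((2·δw/w)² + (1·δp/p)²) = √(0.0174 + 0.0121) = 0.172, so δh = 2.8e+05.
Q = h − s: δQ = √(δh² + δs²) = √(7.83e+10 + 1.45e+09) = 2.82e+05

2.82e+05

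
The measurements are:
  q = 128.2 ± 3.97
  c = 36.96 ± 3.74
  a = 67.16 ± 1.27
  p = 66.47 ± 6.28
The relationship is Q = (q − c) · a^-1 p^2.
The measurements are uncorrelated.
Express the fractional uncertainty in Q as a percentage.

19.9%

Let u = q − c = 91.24. δu = √(δq² + δc²) = √(15.8 + 14.0) = 5.45, so δu/u = 0.0598.
Q is then a monomial in u, a, p:
δQ/Q = √((δu/u)² + (-1·δa/a)² + (2·δp/p)²) = √(0.00357 + 0.000358 + 0.0357) = 0.199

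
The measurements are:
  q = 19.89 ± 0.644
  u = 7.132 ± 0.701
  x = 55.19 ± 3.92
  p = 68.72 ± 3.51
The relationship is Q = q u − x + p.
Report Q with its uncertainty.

155.4 ± 15.6

Let w = q·u = 141.9. δw/w = √((1·δq/q)² + (1·δu/u)²) = √(0.00105 + 0.00966) = 0.103, so δw = 14.7.
Q = w − x + p: δQ = √(δw² + δx² + δp²) = √(215 + 15.4 + 12.3) = 15.6
Q = 155.4.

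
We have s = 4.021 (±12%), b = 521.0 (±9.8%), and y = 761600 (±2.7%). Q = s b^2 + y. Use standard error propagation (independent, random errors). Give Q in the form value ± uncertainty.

(1.853 ± 0.252) × 10^6

Let p = s·b^2 = 1.091e+06. δp/p = √((1·δs/s)² + (2·δb/b)²) = √(0.0144 + 0.0384) = 0.230, so δp = 2.51e+05.
Q = p + y: δQ = √(δp² + δy²) = √(6.29e+10 + 4.23e+08) = 2.52e+05
Q = 1.853e+06.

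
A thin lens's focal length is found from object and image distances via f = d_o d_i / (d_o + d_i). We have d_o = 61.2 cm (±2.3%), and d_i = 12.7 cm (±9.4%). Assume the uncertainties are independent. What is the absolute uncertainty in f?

∂f/∂d_o = (d_i/(d_o+d_i))² = 0.0295;  ∂f/∂d_i = (d_o/(d_o+d_i))² = 0.686
δf = √((∂f/∂d_o · δd_o)² + (∂f/∂d_i · δd_i)²) = √(0.00173 + 0.670) = 0.820 cm

0.820 cm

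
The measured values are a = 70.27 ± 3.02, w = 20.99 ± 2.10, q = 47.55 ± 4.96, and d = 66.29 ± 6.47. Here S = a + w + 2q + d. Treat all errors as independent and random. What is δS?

Each term contributes (cᵢ δxᵢ)² to (δS)²:
  (δa)² = 9.12;  (δw)² = 4.41;  (2·δq)² = 98.4;  (δd)² = 41.9
δS = √(154) = 12.4

12.4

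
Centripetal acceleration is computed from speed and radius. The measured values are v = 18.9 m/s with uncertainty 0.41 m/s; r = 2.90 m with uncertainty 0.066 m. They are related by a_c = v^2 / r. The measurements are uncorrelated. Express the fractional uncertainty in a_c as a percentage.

4.90%

Products/powers → add relative errors in quadrature, weighted by exponent:
  (2·δv/v)² = (2×0.0217)² = 0.00188;  (-1·δr/r)² = (-1×0.0228)² = 0.000518
δa_c/a_c = √(0.00240) = 0.0490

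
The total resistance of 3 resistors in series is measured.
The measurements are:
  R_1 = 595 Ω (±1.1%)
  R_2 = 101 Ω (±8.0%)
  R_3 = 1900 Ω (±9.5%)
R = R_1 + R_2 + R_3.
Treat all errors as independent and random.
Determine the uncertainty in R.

For a sum/difference, combine absolute errors in quadrature:
  (δR_1)² = 42.8;  (δR_2)² = 65.3;  (δR_3)² = 32600
δR = √(32700) = 181 Ω

181 Ω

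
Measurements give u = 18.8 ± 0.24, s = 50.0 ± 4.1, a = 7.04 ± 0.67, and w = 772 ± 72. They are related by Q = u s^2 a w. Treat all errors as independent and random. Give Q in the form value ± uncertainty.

(2.55 ± 0.541) × 10^8

Q is a product of powers, so relative uncertainties combine in quadrature:
  (1·δu/u)² = (1×0.0128)² = 0.000163;  (2·δs/s)² = (2×0.0820)² = 0.0269;  (1·δa/a)² = (1×0.0952)² = 0.00906;  (1·δw/w)² = (1×0.0933)² = 0.00870
δQ/Q = √(0.0448) = 0.212
Q = 2.55e+08, so δQ = 0.212 × 2.55e+08 = 5.41e+07.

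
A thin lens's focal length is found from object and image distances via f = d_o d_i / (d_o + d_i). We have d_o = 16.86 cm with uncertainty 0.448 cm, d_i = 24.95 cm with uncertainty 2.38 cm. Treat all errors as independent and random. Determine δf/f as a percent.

∂f/∂d_o = (d_i/(d_o+d_i))² = 0.356;  ∂f/∂d_i = (d_o/(d_o+d_i))² = 0.163
δf = √((∂f/∂d_o · δd_o)² + (∂f/∂d_i · δd_i)²) = √(0.0255 + 0.150) = 0.419 cm
f = 10.06 cm, so δf/f = 0.419/10.06 = 0.0416.

4.16%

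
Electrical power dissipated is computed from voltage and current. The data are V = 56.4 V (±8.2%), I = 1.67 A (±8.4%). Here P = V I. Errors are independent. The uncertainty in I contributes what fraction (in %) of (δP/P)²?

51.2%

(δP/P)² = (1·δV/V)² + (1·δI/I)²
  V term: (1×0.0820)² = 0.00672
  I term: (1×0.0840)² = 0.00706
Total = 0.0138. Share from I = 0.00706/0.0138 = 0.512.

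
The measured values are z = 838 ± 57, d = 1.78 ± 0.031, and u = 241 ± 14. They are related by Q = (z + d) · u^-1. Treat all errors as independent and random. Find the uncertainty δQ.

0.311

Let w = z + d = 840. δw = √(δz² + δd²) = √(3250 + 0.000961) = 57.0, so δw/w = 0.0679.
Q is then a monomial in w, u:
δQ/Q = √((δw/w)² + (-1·δu/u)²) = √(0.00461 + 0.00337) = 0.0893
Q = 3.48, so δQ = 0.0893 × 3.48 = 0.311.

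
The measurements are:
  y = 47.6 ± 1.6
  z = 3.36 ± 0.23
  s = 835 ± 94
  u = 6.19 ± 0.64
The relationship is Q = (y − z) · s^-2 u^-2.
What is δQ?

5.1e-07

Let w = y − z = 44.2. δw = √(δy² + δz²) = √(2.56 + 0.0529) = 1.62, so δw/w = 0.0365.
Q is then a monomial in w, s, u:
δQ/Q = √((δw/w)² + (-2·δs/s)² + (-2·δu/u)²) = √(0.00134 + 0.0507 + 0.0428) = 0.308
Q = 1.66e-06, so δQ = 0.308 × 1.66e-06 = 5.1e-07.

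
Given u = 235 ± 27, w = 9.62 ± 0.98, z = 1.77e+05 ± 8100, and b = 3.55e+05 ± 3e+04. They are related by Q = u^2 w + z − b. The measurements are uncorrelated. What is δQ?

1.37e+05

Let p = u^2·w = 5.31e+05. δp/p = √((2·δu/u)² + (1·δw/w)²) = √(0.0528 + 0.0104) = 0.251, so δp = 1.34e+05.
Q = p + z − b: δQ = √(δp² + δz² + δb²) = √(1.78e+10 + 6.56e+07 + 9e+08) = 1.37e+05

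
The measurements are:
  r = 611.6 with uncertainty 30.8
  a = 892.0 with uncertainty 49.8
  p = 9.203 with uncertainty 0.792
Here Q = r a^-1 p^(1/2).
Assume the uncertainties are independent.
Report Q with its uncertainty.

2.080 ± 0.180

Since Q is a product/quotient, work with relative uncertainties:
  (1·δr/r)² = (1×0.0504)² = 0.00254;  (-1·δa/a)² = (-1×0.0558)² = 0.00312;  (½·δp/p)² = (0.5×0.0861)² = 0.00185
δQ/Q = √(0.00750) = 0.0866
Q = 2.080, so δQ = 0.0866 × 2.080 = 0.180.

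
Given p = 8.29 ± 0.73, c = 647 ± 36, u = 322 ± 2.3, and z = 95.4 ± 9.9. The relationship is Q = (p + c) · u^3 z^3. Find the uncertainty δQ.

Let w = p + c = 655. δw = √(δp² + δc²) = √(0.533 + 1300) = 36.0, so δw/w = 0.0549.
Q is then a monomial in w, u, z:
δQ/Q = √((δw/w)² + (3·δu/u)² + (3·δz/z)²) = √(0.00302 + 0.000459 + 0.0969) = 0.317
Q = 1.9e+16, so δQ = 0.317 × 1.9e+16 = 6.02e+15.

6.02e+15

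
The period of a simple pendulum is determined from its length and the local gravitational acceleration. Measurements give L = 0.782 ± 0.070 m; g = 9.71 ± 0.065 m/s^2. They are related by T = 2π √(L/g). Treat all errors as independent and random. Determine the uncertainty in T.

Each factor contributes (exponent × relative error)² to (δT/T)²:
  (½·δL/L)² = (0.5×0.0895)² = 0.00200;  (−½·δg/g)² = (-0.5×0.00669)² = 1.12e-05
δT/T = √(0.00201) = 0.0449
T = 1.78 s, so δT = 0.0449 × 1.78 = 0.0800 s.

0.0800 s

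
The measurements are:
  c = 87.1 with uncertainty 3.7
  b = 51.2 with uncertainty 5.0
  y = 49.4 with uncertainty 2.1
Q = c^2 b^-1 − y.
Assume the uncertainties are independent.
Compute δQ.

19.3

Let p = c^2·b^-1 = 148. δp/p = √((2·δc/c)² + (-1·δb/b)²) = √(0.00722 + 0.00954) = 0.129, so δp = 19.2.
Q = p − y: δQ = √(δp² + δy²) = √(368 + 4.41) = 19.3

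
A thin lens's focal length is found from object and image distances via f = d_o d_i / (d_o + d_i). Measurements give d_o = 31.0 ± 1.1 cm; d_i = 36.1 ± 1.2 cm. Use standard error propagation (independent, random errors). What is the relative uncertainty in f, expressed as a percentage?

∂f/∂d_o = (d_i/(d_o+d_i))² = 0.289;  ∂f/∂d_i = (d_o/(d_o+d_i))² = 0.213
δf = √((∂f/∂d_o · δd_o)² + (∂f/∂d_i · δd_i)²) = √(0.101 + 0.0656) = 0.409 cm
f = 16.7 cm, so δf/f = 0.409/16.7 = 0.0245.

2.45%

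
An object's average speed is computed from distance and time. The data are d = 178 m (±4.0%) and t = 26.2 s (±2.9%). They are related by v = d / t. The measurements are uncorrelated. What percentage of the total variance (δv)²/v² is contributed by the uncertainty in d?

(δv/v)² = (1·δd/d)² + (-1·δt/t)²
  d term: (1×0.0400)² = 0.00160
  t term: (-1×0.0290)² = 0.000841
Total = 0.00244. Share from d = 0.00160/0.00244 = 0.655.

65.5%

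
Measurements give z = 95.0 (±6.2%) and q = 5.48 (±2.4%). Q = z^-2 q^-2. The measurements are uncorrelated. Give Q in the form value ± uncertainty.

Each factor contributes (exponent × relative error)² to (δQ/Q)²:
  (-2·δz/z)² = (-2×0.0620)² = 0.0154;  (-2·δq/q)² = (-2×0.0240)² = 0.00230
δQ/Q = √(0.0177) = 0.133
Q = 3.69e-06, so δQ = 0.133 × 3.69e-06 = 4.91e-07.

(3.69 ± 0.491) × 10^-6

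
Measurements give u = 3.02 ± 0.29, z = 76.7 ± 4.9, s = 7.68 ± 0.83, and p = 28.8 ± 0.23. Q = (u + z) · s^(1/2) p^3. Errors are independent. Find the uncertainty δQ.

4.5e+05

Let w = u + z = 79.7. δw = √(δu² + δz²) = √(0.0841 + 24.0) = 4.91, so δw/w = 0.0616.
Q is then a monomial in w, s, p:
δQ/Q = √((δw/w)² + (½·δs/s)² + (3·δp/p)²) = √(0.00379 + 0.00292 + 0.000574) = 0.0854
Q = 5.28e+06, so δQ = 0.0854 × 5.28e+06 = 4.5e+05.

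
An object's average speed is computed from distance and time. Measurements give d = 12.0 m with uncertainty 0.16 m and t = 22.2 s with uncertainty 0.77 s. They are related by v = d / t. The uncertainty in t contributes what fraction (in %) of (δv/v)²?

87.1%

(δv/v)² = (1·δd/d)² + (-1·δt/t)²
  d term: (1×0.0133)² = 0.000178
  t term: (-1×0.0347)² = 0.00120
Total = 0.00138. Share from t = 0.00120/0.00138 = 0.871.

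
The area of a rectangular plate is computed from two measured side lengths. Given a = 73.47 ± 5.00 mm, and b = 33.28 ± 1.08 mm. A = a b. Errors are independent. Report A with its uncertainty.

Products/powers → add relative errors in quadrature, weighted by exponent:
  (1·δa/a)² = (1×0.0681)² = 0.00463;  (1·δb/b)² = (1×0.0325)² = 0.00105
δA/A = √(0.00568) = 0.0754
A = 2445 mm^2, so δA = 0.0754 × 2445 = 184 mm^2.

2445 ± 184 mm^2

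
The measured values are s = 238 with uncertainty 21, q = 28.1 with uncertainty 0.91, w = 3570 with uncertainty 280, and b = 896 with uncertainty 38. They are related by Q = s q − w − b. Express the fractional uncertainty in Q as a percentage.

31.0%

Let p = s·q = 6690. δp/p = √((1·δs/s)² + (1·δq/q)²) = √(0.00779 + 0.00105) = 0.0940, so δp = 629.
Q = p − w − b: δQ = √(δp² + δw² + δb²) = √(3.95e+05 + 78400 + 1440) = 689
Q = 2220, so δQ/Q = 689/2220 = 0.310.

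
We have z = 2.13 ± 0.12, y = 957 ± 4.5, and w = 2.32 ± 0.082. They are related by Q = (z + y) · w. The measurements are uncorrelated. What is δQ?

79.3

Let u = z + y = 959. δu = √(δz² + δy²) = √(0.0144 + 20.2) = 4.50, so δu/u = 0.00469.
Q is then a monomial in u, w:
δQ/Q = √((δu/u)² + (1·δw/w)²) = √(2.2e-05 + 0.00125) = 0.0357
Q = 2230, so δQ = 0.0357 × 2230 = 79.3.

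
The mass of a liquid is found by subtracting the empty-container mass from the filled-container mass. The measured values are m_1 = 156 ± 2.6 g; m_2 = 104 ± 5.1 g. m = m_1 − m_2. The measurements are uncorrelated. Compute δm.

Each term contributes (cᵢ δxᵢ)² to (δm)²:
  (δm_1)² = 6.76;  (δm_2)² = 26.0
δm = √(32.8) = 5.72 g

5.72 g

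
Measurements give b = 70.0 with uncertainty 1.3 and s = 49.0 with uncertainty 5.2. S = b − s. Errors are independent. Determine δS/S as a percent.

25.5%

S is a linear combination, so absolute uncertainties add in quadrature:
  (δb)² = 1.69;  (δs)² = 27.0
δS = √(28.7) = 5.36
S = 21.0, so δS/S = 5.36/21.0 = 0.255.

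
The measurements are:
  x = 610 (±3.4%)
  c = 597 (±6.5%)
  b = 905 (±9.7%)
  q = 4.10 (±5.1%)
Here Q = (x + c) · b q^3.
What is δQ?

Let u = x + c = 1210. δu = √(δx² + δc²) = √(430 + 1510) = 44.0, so δu/u = 0.0365.
Q is then a monomial in u, b, q:
δQ/Q = √((δu/u)² + (1·δb/b)² + (3·δq/q)²) = √(0.00133 + 0.00941 + 0.0234) = 0.185
Q = 7.53e+07, so δQ = 0.185 × 7.53e+07 = 1.39e+07.

1.39e+07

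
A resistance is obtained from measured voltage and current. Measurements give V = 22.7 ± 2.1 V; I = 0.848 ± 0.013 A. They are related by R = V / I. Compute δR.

R is a product of powers, so relative uncertainties combine in quadrature:
  (1·δV/V)² = (1×0.0925)² = 0.00856;  (-1·δI/I)² = (-1×0.0153)² = 0.000235
δR/R = √(0.00879) = 0.0938
R = 26.8 Ω, so δR = 0.0938 × 26.8 = 2.51 Ω.

2.51 Ω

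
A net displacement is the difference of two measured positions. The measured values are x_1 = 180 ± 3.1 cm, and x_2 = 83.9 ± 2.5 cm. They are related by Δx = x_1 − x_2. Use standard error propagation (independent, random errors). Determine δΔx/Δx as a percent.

Each term contributes (cᵢ δxᵢ)² to (δΔx)²:
  (δx_1)² = 9.61;  (δx_2)² = 6.25
δΔx = √(15.9) = 3.98 cm
Δx = 96.1 cm, so δΔx/Δx = 3.98/96.1 = 0.0414.

4.14%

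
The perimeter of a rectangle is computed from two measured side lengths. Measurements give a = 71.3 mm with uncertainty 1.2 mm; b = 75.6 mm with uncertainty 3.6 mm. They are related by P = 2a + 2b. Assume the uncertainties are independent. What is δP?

7.59 mm

For a sum/difference, combine absolute errors in quadrature:
  (2·δa)² = 5.76;  (2·δb)² = 51.8
δP = √(57.6) = 7.59 mm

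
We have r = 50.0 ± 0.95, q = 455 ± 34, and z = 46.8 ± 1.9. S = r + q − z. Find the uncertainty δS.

Absolute uncertainties add in quadrature for a linear combination:
  (δr)² = 0.902;  (δq)² = 1160;  (δz)² = 3.61
δS = √(1160) = 34.1

34.1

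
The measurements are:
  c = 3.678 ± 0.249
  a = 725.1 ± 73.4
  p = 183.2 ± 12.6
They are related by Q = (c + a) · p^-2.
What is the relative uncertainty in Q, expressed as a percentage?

Let u = c + a = 728.8. δu = √(δc² + δa²) = √(0.0620 + 5390) = 73.4, so δu/u = 0.101.
Q is then a monomial in u, p:
δQ/Q = √((δu/u)² + (-2·δp/p)²) = √(0.0101 + 0.0189) = 0.170

17.0%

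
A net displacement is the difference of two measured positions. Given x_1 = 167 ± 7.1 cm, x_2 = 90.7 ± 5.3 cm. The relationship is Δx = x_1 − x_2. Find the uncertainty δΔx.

Absolute uncertainties add in quadrature for a linear combination:
  (δx_1)² = 50.4;  (δx_2)² = 28.1
δΔx = √(78.5) = 8.86 cm

8.86 cm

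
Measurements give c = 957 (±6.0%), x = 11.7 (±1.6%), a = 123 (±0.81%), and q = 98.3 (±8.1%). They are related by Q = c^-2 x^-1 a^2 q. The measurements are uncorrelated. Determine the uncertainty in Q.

Products/powers → add relative errors in quadrature, weighted by exponent:
  (-2·δc/c)² = (-2×0.0600)² = 0.0144;  (-1·δx/x)² = (-1×0.0160)² = 0.000256;  (2·δa/a)² = (2×0.00810)² = 0.000262;  (1·δq/q)² = (1×0.0810)² = 0.00656
δQ/Q = √(0.0215) = 0.147
Q = 0.139, so δQ = 0.147 × 0.139 = 0.0203.

0.0203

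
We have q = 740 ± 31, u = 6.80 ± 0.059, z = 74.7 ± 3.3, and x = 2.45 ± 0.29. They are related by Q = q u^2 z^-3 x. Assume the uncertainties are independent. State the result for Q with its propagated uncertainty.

Since Q is a product/quotient, work with relative uncertainties:
  (1·δq/q)² = (1×0.0419)² = 0.00175;  (2·δu/u)² = (2×0.00868)² = 0.000301;  (-3·δz/z)² = (-3×0.0442)² = 0.0176;  (1·δx/x)² = (1×0.118)² = 0.0140
δQ/Q = √(0.0336) = 0.183
Q = 0.201, so δQ = 0.183 × 0.201 = 0.0369.

0.201 ± 0.0369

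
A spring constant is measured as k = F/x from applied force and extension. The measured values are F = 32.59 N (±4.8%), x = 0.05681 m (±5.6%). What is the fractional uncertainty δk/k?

0.0738

Products/powers → add relative errors in quadrature, weighted by exponent:
  (1·δF/F)² = (1×0.0480)² = 0.00230;  (-1·δx/x)² = (-1×0.0560)² = 0.00314
δk/k = √(0.00544) = 0.0738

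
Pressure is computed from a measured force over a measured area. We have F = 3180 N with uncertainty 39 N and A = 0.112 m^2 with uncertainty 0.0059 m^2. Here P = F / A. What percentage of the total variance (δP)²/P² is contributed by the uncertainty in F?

(δP/P)² = (1·δF/F)² + (-1·δA/A)²
  F term: (1×0.0123)² = 0.000150
  A term: (-1×0.0527)² = 0.00278
Total = 0.00293. Share from F = 0.000150/0.00293 = 0.0514.

5.14%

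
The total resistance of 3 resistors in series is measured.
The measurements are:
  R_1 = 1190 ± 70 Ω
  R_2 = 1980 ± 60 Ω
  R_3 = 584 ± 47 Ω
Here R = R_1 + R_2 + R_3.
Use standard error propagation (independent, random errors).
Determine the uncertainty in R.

103 Ω

For a sum/difference, combine absolute errors in quadrature:
  (δR_1)² = 4900;  (δR_2)² = 3600;  (δR_3)² = 2210
δR = √(10700) = 103 Ω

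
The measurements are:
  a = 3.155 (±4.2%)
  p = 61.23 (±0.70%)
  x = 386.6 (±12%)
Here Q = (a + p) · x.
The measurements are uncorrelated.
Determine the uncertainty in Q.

2990

Let u = a + p = 64.38. δu = √(δa² + δp²) = √(0.0176 + 0.184) = 0.449, so δu/u = 0.00697.
Q is then a monomial in u, x:
δQ/Q = √((δu/u)² + (1·δx/x)²) = √(4.86e-05 + 0.0144) = 0.120
Q = 24890, so δQ = 0.120 × 24890 = 2990.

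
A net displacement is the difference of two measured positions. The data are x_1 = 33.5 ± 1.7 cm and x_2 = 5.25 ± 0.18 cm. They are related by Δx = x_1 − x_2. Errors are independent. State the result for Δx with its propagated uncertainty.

28.2 ± 1.71 cm

Sums and differences: (δΔx)² = Σ (cᵢ δxᵢ)².
  (δx_1)² = 2.89;  (δx_2)² = 0.0324
δΔx = √(2.92) = 1.71 cm
Δx = 28.2 cm.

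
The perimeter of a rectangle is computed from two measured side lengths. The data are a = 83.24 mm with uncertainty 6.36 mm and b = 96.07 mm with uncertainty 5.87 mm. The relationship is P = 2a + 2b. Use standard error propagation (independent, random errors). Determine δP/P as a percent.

Absolute uncertainties add in quadrature for a linear combination:
  (2·δa)² = 162;  (2·δb)² = 138
δP = √(300) = 17.3 mm
P = 358.6 mm, so δP/P = 17.3/358.6 = 0.0483.

4.83%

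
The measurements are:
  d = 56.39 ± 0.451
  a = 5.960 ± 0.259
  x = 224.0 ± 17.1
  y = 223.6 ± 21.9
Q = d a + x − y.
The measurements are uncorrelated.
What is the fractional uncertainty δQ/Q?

0.0936

Let p = d·a = 336.1. δp/p = √((1·δd/d)² + (1·δa/a)²) = √(6.4e-05 + 0.00189) = 0.0442, so δp = 14.9.
Q = p + x − y: δQ = √(δp² + δx² + δy²) = √(221 + 292 + 480) = 31.5
Q = 336.5, so δQ/Q = 31.5/336.5 = 0.0936.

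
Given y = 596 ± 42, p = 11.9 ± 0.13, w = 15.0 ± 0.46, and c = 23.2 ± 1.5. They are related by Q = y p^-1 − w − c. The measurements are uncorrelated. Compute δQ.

Let h = y·p^-1 = 50.1. δh/h = √((1·δy/y)² + (-1·δp/p)²) = √(0.00497 + 0.000119) = 0.0713, so δh = 3.57.
Q = h − w − c: δQ = √(δh² + δw² + δc²) = √(12.8 + 0.212 + 2.25) = 3.90

3.90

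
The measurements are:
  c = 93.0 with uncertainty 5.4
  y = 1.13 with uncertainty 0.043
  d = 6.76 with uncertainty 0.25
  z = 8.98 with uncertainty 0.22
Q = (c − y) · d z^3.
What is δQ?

45500

Let u = c − y = 91.9. δu = √(δc² + δy²) = √(29.2 + 0.00185) = 5.40, so δu/u = 0.0588.
Q is then a monomial in u, d, z:
δQ/Q = √((δu/u)² + (1·δd/d)² + (3·δz/z)²) = √(0.00346 + 0.00137 + 0.00540) = 0.101
Q = 4.5e+05, so δQ = 0.101 × 4.5e+05 = 45500.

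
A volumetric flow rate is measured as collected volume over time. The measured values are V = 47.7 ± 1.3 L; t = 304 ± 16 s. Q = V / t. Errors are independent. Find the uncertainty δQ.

0.00930 L/s

Each factor contributes (exponent × relative error)² to (δQ/Q)²:
  (1·δV/V)² = (1×0.0273)² = 0.000743;  (-1·δt/t)² = (-1×0.0526)² = 0.00277
δQ/Q = √(0.00351) = 0.0593
Q = 0.157 L/s, so δQ = 0.0593 × 0.157 = 0.00930 L/s.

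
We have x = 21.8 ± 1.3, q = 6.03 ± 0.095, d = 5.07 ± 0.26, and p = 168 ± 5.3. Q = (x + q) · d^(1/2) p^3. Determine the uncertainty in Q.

3.23e+07

Let u = x + q = 27.8. δu = √(δx² + δq²) = √(1.69 + 0.00903) = 1.30, so δu/u = 0.0468.
Q is then a monomial in u, d, p:
δQ/Q = √((δu/u)² + (½·δd/d)² + (3·δp/p)²) = √(0.00219 + 0.000657 + 0.00896) = 0.109
Q = 2.97e+08, so δQ = 0.109 × 2.97e+08 = 3.23e+07.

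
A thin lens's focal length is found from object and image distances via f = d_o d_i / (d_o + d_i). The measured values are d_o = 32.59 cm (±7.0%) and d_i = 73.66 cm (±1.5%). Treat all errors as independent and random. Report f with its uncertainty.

22.59 ± 1.10 cm

∂f/∂d_o = (d_i/(d_o+d_i))² = 0.481;  ∂f/∂d_i = (d_o/(d_o+d_i))² = 0.0941
δf = √((∂f/∂d_o · δd_o)² + (∂f/∂d_i · δd_i)²) = √(1.20 + 0.0108) = 1.10 cm
f = 22.59 cm.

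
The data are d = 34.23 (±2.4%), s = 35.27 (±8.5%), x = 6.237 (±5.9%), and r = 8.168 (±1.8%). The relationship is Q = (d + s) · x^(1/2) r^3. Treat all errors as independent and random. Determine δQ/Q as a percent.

Let u = d + s = 69.50. δu = √(δd² + δs²) = √(0.675 + 8.99) = 3.11, so δu/u = 0.0447.
Q is then a monomial in u, x, r:
δQ/Q = √((δu/u)² + (½·δx/x)² + (3·δr/r)²) = √(0.00200 + 0.000870 + 0.00292) = 0.0761

7.61%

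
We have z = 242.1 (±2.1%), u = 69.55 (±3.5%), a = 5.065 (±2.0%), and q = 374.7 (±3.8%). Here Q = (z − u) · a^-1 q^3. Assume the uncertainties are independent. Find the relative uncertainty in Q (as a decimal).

0.120

Let w = z − u = 172.6. δw = √(δz² + δu²) = √(25.8 + 5.93) = 5.64, so δw/w = 0.0327.
Q is then a monomial in w, a, q:
δQ/Q = √((δw/w)² + (-1·δa/a)² + (3·δq/q)²) = √(0.00107 + 0.000400 + 0.0130) = 0.120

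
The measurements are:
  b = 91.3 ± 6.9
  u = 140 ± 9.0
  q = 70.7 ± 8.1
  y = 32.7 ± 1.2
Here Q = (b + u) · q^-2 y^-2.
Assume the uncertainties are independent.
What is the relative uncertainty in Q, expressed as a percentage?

24.6%

Let w = b + u = 231. δw = √(δb² + δu²) = √(47.6 + 81.0) = 11.3, so δw/w = 0.0490.
Q is then a monomial in w, q, y:
δQ/Q = √((δw/w)² + (-2·δq/q)² + (-2·δy/y)²) = √(0.00240 + 0.0525 + 0.00539) = 0.246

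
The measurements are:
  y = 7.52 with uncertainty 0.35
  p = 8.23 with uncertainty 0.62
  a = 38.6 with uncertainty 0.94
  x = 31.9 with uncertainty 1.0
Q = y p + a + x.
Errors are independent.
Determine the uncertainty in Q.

5.65

Let w = y·p = 61.9. δw/w = √((1·δy/y)² + (1·δp/p)²) = √(0.00217 + 0.00568) = 0.0886, so δw = 5.48.
Q = w + a + x: δQ = √(δw² + δa² + δx²) = √(30.0 + 0.884 + 1.00) = 5.65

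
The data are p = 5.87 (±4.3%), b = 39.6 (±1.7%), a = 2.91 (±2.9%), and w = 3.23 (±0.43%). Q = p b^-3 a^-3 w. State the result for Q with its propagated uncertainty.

(1.24 ± 0.136) × 10^-5

Q is a product of powers, so relative uncertainties combine in quadrature:
  (1·δp/p)² = (1×0.0430)² = 0.00185;  (-3·δb/b)² = (-3×0.0170)² = 0.00260;  (-3·δa/a)² = (-3×0.0290)² = 0.00757;  (1·δw/w)² = (1×0.00430)² = 1.85e-05
δQ/Q = √(0.0120) = 0.110
Q = 1.24e-05, so δQ = 0.110 × 1.24e-05 = 1.36e-06.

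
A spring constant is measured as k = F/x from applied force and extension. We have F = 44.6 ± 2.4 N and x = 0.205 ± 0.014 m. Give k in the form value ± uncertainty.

218 ± 18.9 N/m

For a monomial k ∝ F, x^-1, fractional errors add in quadrature:
  (1·δF/F)² = (1×0.0538)² = 0.00290;  (-1·δx/x)² = (-1×0.0683)² = 0.00466
δk/k = √(0.00756) = 0.0869
k = 218 N/m, so δk = 0.0869 × 218 = 18.9 N/m.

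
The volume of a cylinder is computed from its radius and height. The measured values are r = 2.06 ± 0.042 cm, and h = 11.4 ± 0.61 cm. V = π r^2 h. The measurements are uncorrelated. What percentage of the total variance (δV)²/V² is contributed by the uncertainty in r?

(δV/V)² = (2·δr/r)² + (1·δh/h)²
  r term: (2×0.0204)² = 0.00166
  h term: (1×0.0535)² = 0.00286
Total = 0.00453. Share from r = 0.00166/0.00453 = 0.367.

36.7%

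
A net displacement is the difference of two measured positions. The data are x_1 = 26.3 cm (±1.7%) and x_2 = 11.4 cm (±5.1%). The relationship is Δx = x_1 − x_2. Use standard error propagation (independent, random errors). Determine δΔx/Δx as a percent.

4.92%

Sums and differences: (δΔx)² = Σ (cᵢ δxᵢ)².
  (δx_1)² = 0.200;  (δx_2)² = 0.338
δΔx = √(0.538) = 0.733 cm
Δx = 14.9 cm, so δΔx/Δx = 0.733/14.9 = 0.0492.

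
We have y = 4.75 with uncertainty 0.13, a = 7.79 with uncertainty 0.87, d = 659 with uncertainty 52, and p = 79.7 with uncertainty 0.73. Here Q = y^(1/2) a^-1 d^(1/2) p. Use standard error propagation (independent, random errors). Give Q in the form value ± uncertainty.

For a monomial Q ∝ y^(1/2), a^-1, d^(1/2), p, fractional errors add in quadrature:
  (½·δy/y)² = (0.5×0.0274)² = 0.000187;  (-1·δa/a)² = (-1×0.112)² = 0.0125;  (½·δd/d)² = (0.5×0.0789)² = 0.00156;  (1·δp/p)² = (1×0.00916)² = 8.39e-05
δQ/Q = √(0.0143) = 0.120
Q = 572, so δQ = 0.120 × 572 = 68.5.

572 ± 68.5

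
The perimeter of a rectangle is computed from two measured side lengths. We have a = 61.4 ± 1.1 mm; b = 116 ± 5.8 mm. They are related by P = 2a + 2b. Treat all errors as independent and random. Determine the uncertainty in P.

Absolute uncertainties add in quadrature for a linear combination:
  (2·δa)² = 4.84;  (2·δb)² = 135
δP = √(139) = 11.8 mm

11.8 mm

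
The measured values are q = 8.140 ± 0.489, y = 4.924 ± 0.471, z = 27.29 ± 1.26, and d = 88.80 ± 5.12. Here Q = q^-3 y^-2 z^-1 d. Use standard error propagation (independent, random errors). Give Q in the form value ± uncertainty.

Each factor contributes (exponent × relative error)² to (δQ/Q)²:
  (-3·δq/q)² = (-3×0.0601)² = 0.0325;  (-2·δy/y)² = (-2×0.0957)² = 0.0366;  (-1·δz/z)² = (-1×0.0462)² = 0.00213;  (1·δd/d)² = (1×0.0577)² = 0.00332
δQ/Q = √(0.0745) = 0.273
Q = 0.0002488, so δQ = 0.273 × 0.0002488 = 6.79e-05.

(2.488 ± 0.679) × 10^-4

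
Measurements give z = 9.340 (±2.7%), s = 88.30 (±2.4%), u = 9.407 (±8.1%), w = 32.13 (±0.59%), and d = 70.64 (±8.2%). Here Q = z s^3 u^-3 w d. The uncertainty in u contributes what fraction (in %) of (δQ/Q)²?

82.3%

(δQ/Q)² = (1·δz/z)² + (3·δs/s)² + (-3·δu/u)² + (1·δw/w)² + (1·δd/d)²
  z term: (1×0.0270)² = 0.000729
  s term: (3×0.0240)² = 0.00518
  u term: (-3×0.0810)² = 0.0590
  w term: (1×0.00590)² = 3.48e-05
  d term: (1×0.0820)² = 0.00672
Total = 0.0717. Share from u = 0.0590/0.0717 = 0.823.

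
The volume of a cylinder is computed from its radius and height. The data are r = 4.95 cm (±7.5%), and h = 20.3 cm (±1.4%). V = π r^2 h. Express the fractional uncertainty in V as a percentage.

15.1%

Products/powers → add relative errors in quadrature, weighted by exponent:
  (2·δr/r)² = (2×0.0750)² = 0.0225;  (1·δh/h)² = (1×0.0140)² = 0.000196
δV/V = √(0.0227) = 0.151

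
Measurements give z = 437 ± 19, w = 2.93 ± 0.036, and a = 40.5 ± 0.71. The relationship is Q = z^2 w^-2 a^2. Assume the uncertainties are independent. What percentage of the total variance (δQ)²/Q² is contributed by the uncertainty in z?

(δQ/Q)² = (2·δz/z)² + (-2·δw/w)² + (2·δa/a)²
  z term: (2×0.0435)² = 0.00756
  w term: (-2×0.0123)² = 0.000604
  a term: (2×0.0175)² = 0.00123
Total = 0.00939. Share from z = 0.00756/0.00939 = 0.805.

80.5%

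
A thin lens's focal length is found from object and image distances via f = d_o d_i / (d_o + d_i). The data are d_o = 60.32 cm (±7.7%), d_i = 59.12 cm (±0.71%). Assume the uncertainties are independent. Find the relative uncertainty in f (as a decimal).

∂f/∂d_o = (d_i/(d_o+d_i))² = 0.245;  ∂f/∂d_i = (d_o/(d_o+d_i))² = 0.255
δf = √((∂f/∂d_o · δd_o)² + (∂f/∂d_i · δd_i)²) = √(1.29 + 0.0115) = 1.14 cm
f = 29.86 cm, so δf/f = 1.14/29.86 = 0.0383.

0.0383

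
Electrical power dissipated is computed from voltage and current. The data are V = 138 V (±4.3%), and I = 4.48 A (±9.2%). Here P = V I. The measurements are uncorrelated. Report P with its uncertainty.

Since P is a product/quotient, work with relative uncertainties:
  (1·δV/V)² = (1×0.0430)² = 0.00185;  (1·δI/I)² = (1×0.0920)² = 0.00846
δP/P = √(0.0103) = 0.102
P = 618 W, so δP = 0.102 × 618 = 62.8 W.

618 ± 62.8 W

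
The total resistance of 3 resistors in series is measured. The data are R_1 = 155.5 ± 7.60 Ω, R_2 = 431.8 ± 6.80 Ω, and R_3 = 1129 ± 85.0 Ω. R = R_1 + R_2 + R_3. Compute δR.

Absolute uncertainties add in quadrature for a linear combination:
  (δR_1)² = 57.8;  (δR_2)² = 46.2;  (δR_3)² = 7220
δR = √(7330) = 85.6 Ω

85.6 Ω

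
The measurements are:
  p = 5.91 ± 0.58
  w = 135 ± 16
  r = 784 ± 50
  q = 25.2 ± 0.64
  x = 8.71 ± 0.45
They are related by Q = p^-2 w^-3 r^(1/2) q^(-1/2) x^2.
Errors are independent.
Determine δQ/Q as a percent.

For a monomial Q ∝ p^-2, w^-3, r^(1/2), q^(-1/2), x^2, fractional errors add in quadrature:
  (-2·δp/p)² = (-2×0.0981)² = 0.0385;  (-3·δw/w)² = (-3×0.119)² = 0.126;  (½·δr/r)² = (0.5×0.0638)² = 0.00102;  (−½·δq/q)² = (-0.5×0.0254)² = 0.000161;  (2·δx/x)² = (2×0.0517)² = 0.0107
δQ/Q = √(0.177) = 0.420

42.0%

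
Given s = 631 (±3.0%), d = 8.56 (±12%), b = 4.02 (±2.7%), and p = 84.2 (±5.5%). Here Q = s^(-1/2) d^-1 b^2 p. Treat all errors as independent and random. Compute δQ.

0.908

Relative error in a monomial: (δQ/Q)² = Σ (nᵢ · δxᵢ/xᵢ)².
  (−½·δs/s)² = (-0.5×0.0300)² = 0.000225;  (-1·δd/d)² = (-1×0.120)² = 0.0144;  (2·δb/b)² = (2×0.0270)² = 0.00292;  (1·δp/p)² = (1×0.0550)² = 0.00302
δQ/Q = √(0.0206) = 0.143
Q = 6.33, so δQ = 0.143 × 6.33 = 0.908.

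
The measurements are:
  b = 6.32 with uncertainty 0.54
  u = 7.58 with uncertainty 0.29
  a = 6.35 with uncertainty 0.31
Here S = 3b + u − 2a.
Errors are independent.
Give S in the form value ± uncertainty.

13.8 ± 1.76

Absolute uncertainties add in quadrature for a linear combination:
  (3·δb)² = 2.62;  (δu)² = 0.0841;  (2·δa)² = 0.384
δS = √(3.09) = 1.76
S = 13.8.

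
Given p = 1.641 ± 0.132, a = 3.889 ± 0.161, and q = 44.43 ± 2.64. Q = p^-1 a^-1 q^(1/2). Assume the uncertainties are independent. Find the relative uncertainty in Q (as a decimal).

Each factor contributes (exponent × relative error)² to (δQ/Q)²:
  (-1·δp/p)² = (-1×0.0804)² = 0.00647;  (-1·δa/a)² = (-1×0.0414)² = 0.00171;  (½·δq/q)² = (0.5×0.0594)² = 0.000883
δQ/Q = √(0.00907) = 0.0952

0.0952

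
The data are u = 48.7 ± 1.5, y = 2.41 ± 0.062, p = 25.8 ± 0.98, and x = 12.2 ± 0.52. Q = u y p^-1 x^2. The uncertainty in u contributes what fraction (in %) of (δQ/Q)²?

(δQ/Q)² = (1·δu/u)² + (1·δy/y)² + (-1·δp/p)² + (2·δx/x)²
  u term: (1×0.0308)² = 0.000949
  y term: (1×0.0257)² = 0.000662
  p term: (-1×0.0380)² = 0.00144
  x term: (2×0.0426)² = 0.00727
Total = 0.0103. Share from u = 0.000949/0.0103 = 0.0919.

9.19%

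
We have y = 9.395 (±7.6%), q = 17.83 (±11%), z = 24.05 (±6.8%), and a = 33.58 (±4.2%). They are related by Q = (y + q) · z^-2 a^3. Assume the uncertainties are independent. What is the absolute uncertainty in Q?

Let u = y + q = 27.22. δu = √(δy² + δq²) = √(0.510 + 3.85) = 2.09, so δu/u = 0.0767.
Q is then a monomial in u, z, a:
δQ/Q = √((δu/u)² + (-2·δz/z)² + (3·δa/a)²) = √(0.00588 + 0.0185 + 0.0159) = 0.201
Q = 1782, so δQ = 0.201 × 1782 = 358.

358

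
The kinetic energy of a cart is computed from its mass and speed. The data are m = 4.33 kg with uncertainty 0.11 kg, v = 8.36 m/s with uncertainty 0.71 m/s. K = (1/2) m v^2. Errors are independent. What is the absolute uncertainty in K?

26.0 J

Each factor contributes (exponent × relative error)² to (δK/K)²:
  (1·δm/m)² = (1×0.0254)² = 0.000645;  (2·δv/v)² = (2×0.0849)² = 0.0289
δK/K = √(0.0295) = 0.172
K = 151 J, so δK = 0.172 × 151 = 26.0 J.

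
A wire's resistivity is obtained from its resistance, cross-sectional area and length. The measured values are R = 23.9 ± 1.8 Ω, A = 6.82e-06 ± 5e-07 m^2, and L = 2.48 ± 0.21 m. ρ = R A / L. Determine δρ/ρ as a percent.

Since ρ is a product/quotient, work with relative uncertainties:
  (1·δR/R)² = (1×0.0753)² = 0.00567;  (1·δA/A)² = (1×0.0733)² = 0.00537;  (-1·δL/L)² = (-1×0.0847)² = 0.00717
δρ/ρ = √(0.0182) = 0.135

13.5%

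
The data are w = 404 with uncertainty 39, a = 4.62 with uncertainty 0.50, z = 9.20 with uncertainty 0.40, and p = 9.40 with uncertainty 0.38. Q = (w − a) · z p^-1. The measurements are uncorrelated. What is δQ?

44.7

Let u = w − a = 399. δu = √(δw² + δa²) = √(1520 + 0.250) = 39.0, so δu/u = 0.0977.
Q is then a monomial in u, z, p:
δQ/Q = √((δu/u)² + (1·δz/z)² + (-1·δp/p)²) = √(0.00954 + 0.00189 + 0.00163) = 0.114
Q = 391, so δQ = 0.114 × 391 = 44.7.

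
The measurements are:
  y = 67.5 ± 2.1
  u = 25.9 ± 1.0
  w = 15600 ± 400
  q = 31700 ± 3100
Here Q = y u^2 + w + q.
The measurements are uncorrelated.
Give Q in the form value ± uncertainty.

Let p = y·u^2 = 45300. δp/p = √((1·δy/y)² + (2·δu/u)²) = √(0.000968 + 0.00596) = 0.0833, so δp = 3770.
Q = p + w + q: δQ = √(δp² + δw² + δq²) = √(1.42e+07 + 1.6e+05 + 9.61e+06) = 4900
Q = 92600.

92600 ± 4900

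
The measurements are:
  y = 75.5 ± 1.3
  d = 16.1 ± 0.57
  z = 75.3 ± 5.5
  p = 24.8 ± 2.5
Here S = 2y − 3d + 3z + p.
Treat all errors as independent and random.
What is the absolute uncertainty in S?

17.0

Absolute uncertainties add in quadrature for a linear combination:
  (2·δy)² = 6.76;  (3·δd)² = 2.92;  (3·δz)² = 272;  (δp)² = 6.25
δS = √(288) = 17.0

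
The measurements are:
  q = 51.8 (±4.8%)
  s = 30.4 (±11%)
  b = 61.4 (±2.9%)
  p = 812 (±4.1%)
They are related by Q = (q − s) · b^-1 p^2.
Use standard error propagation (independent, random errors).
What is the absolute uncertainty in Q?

49000

Let u = q − s = 21.4. δu = √(δq² + δs²) = √(6.18 + 11.2) = 4.17, so δu/u = 0.195.
Q is then a monomial in u, b, p:
δQ/Q = √((δu/u)² + (-1·δb/b)² + (2·δp/p)²) = √(0.0379 + 0.000841 + 0.00672) = 0.213
Q = 2.3e+05, so δQ = 0.213 × 2.3e+05 = 49000.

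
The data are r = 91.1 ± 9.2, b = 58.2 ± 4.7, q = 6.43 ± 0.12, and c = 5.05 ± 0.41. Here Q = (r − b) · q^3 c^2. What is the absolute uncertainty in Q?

Let u = r − b = 32.9. δu = √(δr² + δb²) = √(84.6 + 22.1) = 10.3, so δu/u = 0.314.
Q is then a monomial in u, q, c:
δQ/Q = √((δu/u)² + (3·δq/q)² + (2·δc/c)²) = √(0.0986 + 0.00313 + 0.0264) = 0.358
Q = 2.23e+05, so δQ = 0.358 × 2.23e+05 = 79800.

79800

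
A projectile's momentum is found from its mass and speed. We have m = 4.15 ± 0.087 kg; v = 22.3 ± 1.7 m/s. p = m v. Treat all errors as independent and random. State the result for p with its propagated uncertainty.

Since p is a product/quotient, work with relative uncertainties:
  (1·δm/m)² = (1×0.0210)² = 0.000439;  (1·δv/v)² = (1×0.0762)² = 0.00581
δp/p = √(0.00625) = 0.0791
p = 92.5 kg·m/s, so δp = 0.0791 × 92.5 = 7.32 kg·m/s.

92.5 ± 7.32 kg·m/s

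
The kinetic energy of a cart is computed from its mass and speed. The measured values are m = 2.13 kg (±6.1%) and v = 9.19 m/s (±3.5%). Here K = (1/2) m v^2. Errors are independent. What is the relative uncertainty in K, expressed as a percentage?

Relative error in a monomial: (δK/K)² = Σ (nᵢ · δxᵢ/xᵢ)².
  (1·δm/m)² = (1×0.0610)² = 0.00372;  (2·δv/v)² = (2×0.0350)² = 0.00490
δK/K = √(0.00862) = 0.0928

9.28%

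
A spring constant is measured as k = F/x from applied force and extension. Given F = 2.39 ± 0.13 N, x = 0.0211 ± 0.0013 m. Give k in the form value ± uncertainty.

Since k is a product/quotient, work with relative uncertainties:
  (1·δF/F)² = (1×0.0544)² = 0.00296;  (-1·δx/x)² = (-1×0.0616)² = 0.00380
δk/k = √(0.00675) = 0.0822
k = 113 N/m, so δk = 0.0822 × 113 = 9.31 N/m.

113 ± 9.31 N/m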